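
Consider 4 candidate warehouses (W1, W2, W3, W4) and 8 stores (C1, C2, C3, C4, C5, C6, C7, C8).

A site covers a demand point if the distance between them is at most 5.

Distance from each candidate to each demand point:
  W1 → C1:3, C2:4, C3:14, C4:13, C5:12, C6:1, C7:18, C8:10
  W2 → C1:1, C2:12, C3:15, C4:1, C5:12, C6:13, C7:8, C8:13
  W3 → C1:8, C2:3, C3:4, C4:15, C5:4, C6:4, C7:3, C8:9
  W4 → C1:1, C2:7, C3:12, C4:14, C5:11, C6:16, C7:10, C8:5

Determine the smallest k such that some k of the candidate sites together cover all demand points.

Coverage sets (demand points within 5 of each site):
  W1: {C1, C2, C6}
  W2: {C1, C4}
  W3: {C2, C3, C5, C6, C7}
  W4: {C1, C8}
No 2 sites suffice: every size-2 union leaves at least one demand point uncovered.
But {W2, W3, W4} covers everything, so the minimum is 3.

3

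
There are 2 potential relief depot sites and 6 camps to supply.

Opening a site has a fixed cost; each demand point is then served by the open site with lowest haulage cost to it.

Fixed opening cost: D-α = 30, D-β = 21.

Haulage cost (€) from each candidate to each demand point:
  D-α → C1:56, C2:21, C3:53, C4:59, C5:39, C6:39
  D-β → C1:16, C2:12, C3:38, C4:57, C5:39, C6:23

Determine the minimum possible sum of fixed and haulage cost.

206

Open {D-β}: assign each demand point to its cheapest open site.
  C1→D-β 16, C2→D-β 12, C3→D-β 38, C4→D-β 57, C5→D-β 39, C6→D-β 23
  haulage cost 185, fixed 21 → total 206.
Compare {D-α, D-β}: haulage cost 185 + fixed 51 = 236.
Compare {D-α}: haulage cost 267 + fixed 30 = 297.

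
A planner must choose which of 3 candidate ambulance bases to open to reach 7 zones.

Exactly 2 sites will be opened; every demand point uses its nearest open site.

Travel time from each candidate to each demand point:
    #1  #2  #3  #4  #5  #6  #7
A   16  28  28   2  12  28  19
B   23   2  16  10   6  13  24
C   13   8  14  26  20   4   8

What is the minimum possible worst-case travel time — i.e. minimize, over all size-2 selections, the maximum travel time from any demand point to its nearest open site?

Open {A, C}.
  Farthest demand point is #3 at travel time 14 (to C); all others are ≤ 14.
With {B, C} the worst case is 14.
With {A, B} the worst case is 19.
No size-2 selection achieves below 14.

14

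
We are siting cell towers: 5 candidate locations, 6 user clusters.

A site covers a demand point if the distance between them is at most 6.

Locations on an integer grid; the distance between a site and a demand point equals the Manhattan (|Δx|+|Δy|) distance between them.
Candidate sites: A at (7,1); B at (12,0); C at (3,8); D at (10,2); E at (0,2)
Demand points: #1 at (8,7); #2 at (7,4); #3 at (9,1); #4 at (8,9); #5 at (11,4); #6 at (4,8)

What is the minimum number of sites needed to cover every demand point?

Coverage sets (demand points within 6 of each site):
  A: {#2, #3}
  B: {#3, #5}
  C: {#1, #4, #6}
  D: {#2, #3, #5}
  E: {}
No single site covers all 6 demand points.
But {C, D} covers everything, so the minimum is 2.

2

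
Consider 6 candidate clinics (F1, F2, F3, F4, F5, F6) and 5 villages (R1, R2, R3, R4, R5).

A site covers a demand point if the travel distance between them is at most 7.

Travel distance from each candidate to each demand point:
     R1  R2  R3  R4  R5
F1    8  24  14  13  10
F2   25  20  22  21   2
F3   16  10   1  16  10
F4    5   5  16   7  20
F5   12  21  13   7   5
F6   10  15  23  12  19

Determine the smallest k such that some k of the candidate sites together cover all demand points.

Coverage sets (demand points within 7 of each site):
  F1: {}
  F2: {R5}
  F3: {R3}
  F4: {R1, R2, R4}
  F5: {R4, R5}
  F6: {}
No 2 sites suffice: every size-2 union leaves at least one demand point uncovered.
But {F2, F3, F4} covers everything, so the minimum is 3.

3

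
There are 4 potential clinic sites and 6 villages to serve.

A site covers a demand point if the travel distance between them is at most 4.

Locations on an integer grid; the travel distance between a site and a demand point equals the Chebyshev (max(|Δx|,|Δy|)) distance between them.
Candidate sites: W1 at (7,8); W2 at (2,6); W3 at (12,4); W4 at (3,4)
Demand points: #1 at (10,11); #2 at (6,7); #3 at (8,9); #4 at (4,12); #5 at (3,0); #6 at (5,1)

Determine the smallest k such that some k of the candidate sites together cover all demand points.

2

Coverage sets (demand points within 4 of each site):
  W1: {#1, #2, #3, #4}
  W2: {#2}
  W3: {}
  W4: {#2, #5, #6}
No single site covers all 6 demand points.
But {W1, W4} covers everything, so the minimum is 2.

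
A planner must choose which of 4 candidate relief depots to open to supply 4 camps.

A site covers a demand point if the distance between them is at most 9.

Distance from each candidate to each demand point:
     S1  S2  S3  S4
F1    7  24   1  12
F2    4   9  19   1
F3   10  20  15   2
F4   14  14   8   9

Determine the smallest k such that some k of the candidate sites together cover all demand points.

Coverage sets (demand points within 9 of each site):
  F1: {S1, S3}
  F2: {S1, S2, S4}
  F3: {S4}
  F4: {S3, S4}
No single site covers all 4 demand points.
But {F1, F2} covers everything, so the minimum is 2.

2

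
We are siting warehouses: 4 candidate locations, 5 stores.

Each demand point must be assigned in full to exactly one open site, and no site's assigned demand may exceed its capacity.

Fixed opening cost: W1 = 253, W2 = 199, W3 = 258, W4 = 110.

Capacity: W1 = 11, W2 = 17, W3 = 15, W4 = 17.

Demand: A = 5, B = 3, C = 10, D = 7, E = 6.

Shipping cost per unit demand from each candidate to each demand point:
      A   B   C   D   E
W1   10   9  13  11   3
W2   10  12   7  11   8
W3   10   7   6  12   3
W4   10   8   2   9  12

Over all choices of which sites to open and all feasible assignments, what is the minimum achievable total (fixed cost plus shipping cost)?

526

Open {W2, W4}; cheapest assignment that respects the capacities:
  W2 (cap 17, load 14): A, B, E — cost 5×10 + 3×12 + 6×8 = 134
  W4 (cap 17, load 17): C, D — cost 10×2 + 7×9 = 83
  Shipping 217, fixed 309 → total 526.
  Any other capacity-feasible assignment to {W2, W4} ships for at least 217.
Compare {W3, W4}: its best feasible assignment gives total 540.
Compare {W2, W3}: its best feasible assignment gives total 693.
Every other set of open sites that can feasibly serve all demand totals ≥ 540 even under its best assignment. Minimum: 526.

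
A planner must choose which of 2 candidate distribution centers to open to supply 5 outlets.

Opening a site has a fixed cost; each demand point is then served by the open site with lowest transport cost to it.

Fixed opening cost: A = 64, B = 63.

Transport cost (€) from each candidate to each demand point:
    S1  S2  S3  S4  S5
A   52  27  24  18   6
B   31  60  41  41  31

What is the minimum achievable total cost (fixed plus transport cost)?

191

Open {A}: assign each demand point to its cheapest open site.
  S1→A 52, S2→A 27, S3→A 24, S4→A 18, S5→A 6
  transport cost 127, fixed 64 → total 191.
Compare {A, B}: transport cost 106 + fixed 127 = 233.
Compare {B}: transport cost 204 + fixed 63 = 267.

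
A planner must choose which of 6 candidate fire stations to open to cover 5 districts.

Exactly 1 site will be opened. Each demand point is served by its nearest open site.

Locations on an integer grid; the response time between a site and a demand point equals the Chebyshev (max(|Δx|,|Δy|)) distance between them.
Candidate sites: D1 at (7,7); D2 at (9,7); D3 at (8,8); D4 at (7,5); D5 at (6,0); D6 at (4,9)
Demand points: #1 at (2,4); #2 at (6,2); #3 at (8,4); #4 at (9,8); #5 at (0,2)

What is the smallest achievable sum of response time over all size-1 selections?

19

Open {D4}.
  #1→D4 5, #2→D4 3, #3→D4 1, #4→D4 3, #5→D4 7  ⇒ total 19.
Compare {D1}: total 22.
Compare {D5}: total 24.
No size-1 selection does better; minimum is 19.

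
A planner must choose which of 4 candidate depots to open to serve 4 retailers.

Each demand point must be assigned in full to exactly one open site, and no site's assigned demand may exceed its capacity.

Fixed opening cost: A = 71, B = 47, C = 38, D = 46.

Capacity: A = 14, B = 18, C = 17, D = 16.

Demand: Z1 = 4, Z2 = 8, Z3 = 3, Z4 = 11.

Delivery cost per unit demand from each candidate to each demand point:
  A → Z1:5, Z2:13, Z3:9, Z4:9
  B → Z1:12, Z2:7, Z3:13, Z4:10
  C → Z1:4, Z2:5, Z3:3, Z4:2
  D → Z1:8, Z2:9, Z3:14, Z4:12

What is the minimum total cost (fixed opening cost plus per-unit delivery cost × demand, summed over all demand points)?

218

Open {B, C}; cheapest assignment that respects the capacities:
  B (cap 18, load 11): Z2, Z3 — cost 8×7 + 3×13 = 95
  C (cap 17, load 15): Z1, Z4 — cost 4×4 + 11×2 = 38
  Shipping 133, fixed 85 → total 218.
  Any other capacity-feasible assignment to {B, C} ships for at least 133.
Compare {C, D}: its best feasible assignment gives total 219.
Compare {B, C, D}: its best feasible assignment gives total 250.
Every other set of open sites that can feasibly serve all demand totals ≥ 219 even under its best assignment. Minimum: 218.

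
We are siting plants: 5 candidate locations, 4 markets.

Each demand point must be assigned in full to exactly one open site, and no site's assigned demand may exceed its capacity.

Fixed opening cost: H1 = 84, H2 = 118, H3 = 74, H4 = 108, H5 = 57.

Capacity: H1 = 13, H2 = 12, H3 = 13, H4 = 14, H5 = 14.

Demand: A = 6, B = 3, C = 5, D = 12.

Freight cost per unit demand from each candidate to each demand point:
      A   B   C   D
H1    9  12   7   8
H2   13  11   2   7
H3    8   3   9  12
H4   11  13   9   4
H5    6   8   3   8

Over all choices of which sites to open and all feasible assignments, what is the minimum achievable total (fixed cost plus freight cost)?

Open {H4, H5}; cheapest assignment that respects the capacities:
  H4 (cap 14, load 12): D — cost 12×4 = 48
  H5 (cap 14, load 14): A, B, C — cost 6×6 + 3×8 + 5×3 = 75
  Shipping 123, fixed 165 → total 288.
  Any other capacity-feasible assignment to {H4, H5} ships for at least 123.
Compare {H1, H5}: its best feasible assignment gives total 312.
Compare {H2, H5}: its best feasible assignment gives total 334.
Every other set of open sites that can feasibly serve all demand totals ≥ 312 even under its best assignment. Minimum: 288.

288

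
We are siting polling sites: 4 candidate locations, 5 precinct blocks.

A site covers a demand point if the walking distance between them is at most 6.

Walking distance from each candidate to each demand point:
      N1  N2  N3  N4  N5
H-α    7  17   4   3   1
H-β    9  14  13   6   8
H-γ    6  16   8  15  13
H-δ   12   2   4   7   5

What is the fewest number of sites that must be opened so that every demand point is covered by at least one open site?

Coverage sets (demand points within 6 of each site):
  H-α: {N3, N4, N5}
  H-β: {N4}
  H-γ: {N1}
  H-δ: {N2, N3, N5}
No 2 sites suffice: every size-2 union leaves at least one demand point uncovered.
But {H-α, H-γ, H-δ} covers everything, so the minimum is 3.

3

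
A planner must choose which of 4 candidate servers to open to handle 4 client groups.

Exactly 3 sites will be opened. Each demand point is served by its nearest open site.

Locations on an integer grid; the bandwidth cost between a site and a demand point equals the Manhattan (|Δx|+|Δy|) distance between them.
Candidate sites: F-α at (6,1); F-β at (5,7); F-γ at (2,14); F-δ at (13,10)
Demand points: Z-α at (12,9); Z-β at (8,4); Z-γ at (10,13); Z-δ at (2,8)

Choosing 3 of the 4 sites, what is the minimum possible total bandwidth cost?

17

Open {F-α, F-β, F-δ}.
  Z-α→F-δ 2, Z-β→F-α 5, Z-γ→F-δ 6, Z-δ→F-β 4  ⇒ total 17.
Compare {F-β, F-γ, F-δ}: total 18.
Compare {F-α, F-γ, F-δ}: total 19.
No size-3 selection does better; minimum is 17.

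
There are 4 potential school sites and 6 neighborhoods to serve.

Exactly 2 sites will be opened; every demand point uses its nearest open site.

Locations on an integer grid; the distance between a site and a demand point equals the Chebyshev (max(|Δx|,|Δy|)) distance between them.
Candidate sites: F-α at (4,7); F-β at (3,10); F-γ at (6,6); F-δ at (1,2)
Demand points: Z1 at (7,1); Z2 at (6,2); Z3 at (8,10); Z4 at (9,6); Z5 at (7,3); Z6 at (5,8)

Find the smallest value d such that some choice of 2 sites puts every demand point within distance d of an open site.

5

Open {F-α, F-γ}.
  Farthest demand point is Z1 at distance 5 (to F-γ); all others are ≤ 5.
With {F-β, F-γ} the worst case is 5.
With {F-γ, F-δ} the worst case is 5.
No size-2 selection achieves below 5.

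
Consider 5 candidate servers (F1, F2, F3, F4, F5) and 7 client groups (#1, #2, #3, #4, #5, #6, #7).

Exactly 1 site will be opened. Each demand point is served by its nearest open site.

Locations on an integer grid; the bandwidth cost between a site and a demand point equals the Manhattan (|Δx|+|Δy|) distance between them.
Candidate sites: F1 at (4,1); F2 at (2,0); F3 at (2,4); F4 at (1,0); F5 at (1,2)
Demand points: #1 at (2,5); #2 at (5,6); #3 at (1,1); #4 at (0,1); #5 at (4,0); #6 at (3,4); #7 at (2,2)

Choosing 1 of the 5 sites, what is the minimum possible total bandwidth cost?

24

Open {F3}.
  #1→F3 1, #2→F3 5, #3→F3 4, #4→F3 5, #5→F3 6, #6→F3 1, #7→F3 2  ⇒ total 24.
Compare {F5}: total 25.
Compare {F1}: total 27.
No size-1 selection does better; minimum is 24.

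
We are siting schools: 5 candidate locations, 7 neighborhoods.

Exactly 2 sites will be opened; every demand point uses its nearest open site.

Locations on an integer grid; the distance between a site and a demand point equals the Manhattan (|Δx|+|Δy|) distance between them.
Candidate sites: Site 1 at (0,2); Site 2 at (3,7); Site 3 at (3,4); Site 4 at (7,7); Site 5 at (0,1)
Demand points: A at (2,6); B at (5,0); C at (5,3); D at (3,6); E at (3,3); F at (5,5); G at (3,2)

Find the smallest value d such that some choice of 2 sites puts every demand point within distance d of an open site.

Open {Site 1, Site 3}.
  Farthest demand point is B at distance 6 (to Site 3); all others are ≤ 6.
With {Site 2, Site 3} the worst case is 6.
With {Site 2, Site 5} the worst case is 6.
No size-2 selection achieves below 6.

6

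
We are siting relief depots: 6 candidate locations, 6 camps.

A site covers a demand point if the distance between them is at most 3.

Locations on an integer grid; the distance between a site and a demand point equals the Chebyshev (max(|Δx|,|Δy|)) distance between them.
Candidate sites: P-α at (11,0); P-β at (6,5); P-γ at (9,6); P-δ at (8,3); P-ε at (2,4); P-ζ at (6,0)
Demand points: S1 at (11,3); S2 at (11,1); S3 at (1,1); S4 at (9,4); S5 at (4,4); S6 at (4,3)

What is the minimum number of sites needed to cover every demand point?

2

Coverage sets (demand points within 3 of each site):
  P-α: {S1, S2}
  P-β: {S4, S5, S6}
  P-γ: {S1, S4}
  P-δ: {S1, S2, S4}
  P-ε: {S3, S5, S6}
  P-ζ: {S6}
No single site covers all 6 demand points.
But {P-δ, P-ε} covers everything, so the minimum is 2.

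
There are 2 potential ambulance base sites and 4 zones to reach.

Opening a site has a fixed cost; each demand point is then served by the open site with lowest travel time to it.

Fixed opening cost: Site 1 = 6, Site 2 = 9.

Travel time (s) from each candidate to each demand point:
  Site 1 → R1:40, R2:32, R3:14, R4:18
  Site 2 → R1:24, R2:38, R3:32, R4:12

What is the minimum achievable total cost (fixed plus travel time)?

Open {Site 1, Site 2}: assign each demand point to its cheapest open site.
  R1→Site 2 24, R2→Site 1 32, R3→Site 1 14, R4→Site 2 12
  travel time 82, fixed 15 → total 97.
Compare {Site 1}: travel time 104 + fixed 6 = 110.
Compare {Site 2}: travel time 106 + fixed 9 = 115.

97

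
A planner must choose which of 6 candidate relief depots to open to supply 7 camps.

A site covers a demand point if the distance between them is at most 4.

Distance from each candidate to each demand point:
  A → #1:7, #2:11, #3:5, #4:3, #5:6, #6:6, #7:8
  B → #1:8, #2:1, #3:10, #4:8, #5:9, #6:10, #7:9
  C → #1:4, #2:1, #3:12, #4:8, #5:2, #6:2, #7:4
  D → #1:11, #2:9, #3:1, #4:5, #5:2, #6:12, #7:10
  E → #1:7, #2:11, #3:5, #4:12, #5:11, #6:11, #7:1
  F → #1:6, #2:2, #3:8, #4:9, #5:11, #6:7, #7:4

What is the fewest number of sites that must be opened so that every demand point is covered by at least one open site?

Coverage sets (demand points within 4 of each site):
  A: {#4}
  B: {#2}
  C: {#1, #2, #5, #6, #7}
  D: {#3, #5}
  E: {#7}
  F: {#2, #7}
No 2 sites suffice: every size-2 union leaves at least one demand point uncovered.
But {A, C, D} covers everything, so the minimum is 3.

3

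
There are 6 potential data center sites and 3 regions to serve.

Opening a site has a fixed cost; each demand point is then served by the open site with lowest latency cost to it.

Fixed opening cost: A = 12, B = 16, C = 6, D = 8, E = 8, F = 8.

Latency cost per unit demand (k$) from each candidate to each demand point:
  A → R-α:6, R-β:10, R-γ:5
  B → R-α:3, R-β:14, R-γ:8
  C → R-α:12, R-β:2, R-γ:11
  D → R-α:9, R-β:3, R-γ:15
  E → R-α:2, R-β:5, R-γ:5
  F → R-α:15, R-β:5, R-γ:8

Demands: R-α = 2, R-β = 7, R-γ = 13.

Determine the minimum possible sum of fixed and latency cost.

97

Open {C, E}: assign each demand point to its cheapest open site.
  R-α→E 2×2=4, R-β→C 7×2=14, R-γ→E 13×5=65
  latency cost 83, fixed 14 → total 97.
Compare {C, D, E}: latency cost 83 + fixed 22 = 105.
Compare {C, E, F}: latency cost 83 + fixed 22 = 105.
Compare {D, E}: latency cost 90 + fixed 16 = 106.
All other subsets cost ≥ 105. Minimum total cost: 97.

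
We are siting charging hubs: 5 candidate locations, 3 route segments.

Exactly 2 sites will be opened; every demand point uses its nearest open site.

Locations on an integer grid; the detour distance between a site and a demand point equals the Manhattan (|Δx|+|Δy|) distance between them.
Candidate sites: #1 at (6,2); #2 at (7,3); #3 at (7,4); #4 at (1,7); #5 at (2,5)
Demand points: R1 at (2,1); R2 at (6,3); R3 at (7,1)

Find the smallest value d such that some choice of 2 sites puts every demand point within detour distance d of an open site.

4

Open {#1, #5}.
  Farthest demand point is R1 at detour distance 4 (to #5); all others are ≤ 4.
With {#2, #5} the worst case is 4.
With {#3, #5} the worst case is 4.
No size-2 selection achieves below 4.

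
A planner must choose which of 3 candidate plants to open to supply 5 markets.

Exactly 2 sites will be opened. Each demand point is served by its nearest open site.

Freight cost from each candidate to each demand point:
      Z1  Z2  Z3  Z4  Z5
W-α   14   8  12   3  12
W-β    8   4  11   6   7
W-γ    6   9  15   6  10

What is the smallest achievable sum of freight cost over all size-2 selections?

33

Open {W-α, W-β}.
  Z1→W-β 8, Z2→W-β 4, Z3→W-β 11, Z4→W-α 3, Z5→W-β 7  ⇒ total 33.
Compare {W-β, W-γ}: total 34.
Compare {W-α, W-γ}: total 39.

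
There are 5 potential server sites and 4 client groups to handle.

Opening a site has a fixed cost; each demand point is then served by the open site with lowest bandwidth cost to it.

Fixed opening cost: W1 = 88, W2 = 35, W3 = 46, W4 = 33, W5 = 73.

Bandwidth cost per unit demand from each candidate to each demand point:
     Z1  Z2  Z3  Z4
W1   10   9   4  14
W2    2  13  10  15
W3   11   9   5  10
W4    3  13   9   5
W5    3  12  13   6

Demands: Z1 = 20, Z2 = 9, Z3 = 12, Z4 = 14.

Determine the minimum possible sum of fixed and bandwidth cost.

350

Open {W3, W4}: assign each demand point to its cheapest open site.
  Z1→W4 20×3=60, Z2→W3 9×9=81, Z3→W3 12×5=60, Z4→W4 14×5=70
  bandwidth cost 271, fixed 79 → total 350.
Compare {W2, W3, W4}: bandwidth cost 251 + fixed 114 = 365.
Compare {W1, W4}: bandwidth cost 259 + fixed 121 = 380.
Compare {W4}: bandwidth cost 355 + fixed 33 = 388.
All other subsets cost ≥ 365. Minimum total cost: 350.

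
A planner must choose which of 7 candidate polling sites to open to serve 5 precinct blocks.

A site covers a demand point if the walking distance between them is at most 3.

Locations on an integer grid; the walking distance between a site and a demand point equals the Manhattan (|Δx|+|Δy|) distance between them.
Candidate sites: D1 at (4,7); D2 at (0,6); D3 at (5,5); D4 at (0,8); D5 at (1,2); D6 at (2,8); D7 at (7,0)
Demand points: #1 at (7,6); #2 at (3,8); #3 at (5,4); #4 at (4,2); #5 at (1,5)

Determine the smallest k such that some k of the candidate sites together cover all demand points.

3

Coverage sets (demand points within 3 of each site):
  D1: {#2}
  D2: {#5}
  D3: {#1, #3}
  D4: {#2}
  D5: {#4, #5}
  D6: {#2}
  D7: {}
No 2 sites suffice: every size-2 union leaves at least one demand point uncovered.
But {D1, D3, D5} covers everything, so the minimum is 3.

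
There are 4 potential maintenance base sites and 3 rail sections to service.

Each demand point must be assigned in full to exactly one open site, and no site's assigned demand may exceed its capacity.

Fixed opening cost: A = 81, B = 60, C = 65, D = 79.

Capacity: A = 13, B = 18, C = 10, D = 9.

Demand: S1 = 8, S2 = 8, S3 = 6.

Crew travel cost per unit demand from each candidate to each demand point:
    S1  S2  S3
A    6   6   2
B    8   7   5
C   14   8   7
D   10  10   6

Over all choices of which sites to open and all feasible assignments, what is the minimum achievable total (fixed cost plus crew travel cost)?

Open {A, B}; cheapest assignment that respects the capacities:
  A (cap 13, load 6): S3 — cost 6×2 = 12
  B (cap 18, load 16): S1, S2 — cost 8×8 + 8×7 = 120
  Shipping 132, fixed 141 → total 273.
  Any other capacity-feasible assignment to {A, B} ships for at least 132.
Compare {B, C}: its best feasible assignment gives total 283.
Compare {B, D}: its best feasible assignment gives total 295.
Every other set of open sites that can feasibly serve all demand totals ≥ 283 even under its best assignment. Minimum: 273.

273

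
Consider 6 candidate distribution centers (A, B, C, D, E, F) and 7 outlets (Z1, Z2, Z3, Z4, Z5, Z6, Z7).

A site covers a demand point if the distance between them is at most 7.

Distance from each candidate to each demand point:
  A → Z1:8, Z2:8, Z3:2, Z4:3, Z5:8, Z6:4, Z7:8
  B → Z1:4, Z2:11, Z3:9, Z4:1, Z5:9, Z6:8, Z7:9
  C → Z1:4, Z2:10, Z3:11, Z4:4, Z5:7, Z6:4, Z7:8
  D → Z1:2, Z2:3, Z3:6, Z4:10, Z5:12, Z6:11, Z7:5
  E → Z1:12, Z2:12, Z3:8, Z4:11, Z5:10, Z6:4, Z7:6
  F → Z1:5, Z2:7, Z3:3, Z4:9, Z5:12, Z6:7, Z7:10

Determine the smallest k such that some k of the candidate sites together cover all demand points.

Coverage sets (demand points within 7 of each site):
  A: {Z3, Z4, Z6}
  B: {Z1, Z4}
  C: {Z1, Z4, Z5, Z6}
  D: {Z1, Z2, Z3, Z7}
  E: {Z6, Z7}
  F: {Z1, Z2, Z3, Z6}
No single site covers all 7 demand points.
But {C, D} covers everything, so the minimum is 2.

2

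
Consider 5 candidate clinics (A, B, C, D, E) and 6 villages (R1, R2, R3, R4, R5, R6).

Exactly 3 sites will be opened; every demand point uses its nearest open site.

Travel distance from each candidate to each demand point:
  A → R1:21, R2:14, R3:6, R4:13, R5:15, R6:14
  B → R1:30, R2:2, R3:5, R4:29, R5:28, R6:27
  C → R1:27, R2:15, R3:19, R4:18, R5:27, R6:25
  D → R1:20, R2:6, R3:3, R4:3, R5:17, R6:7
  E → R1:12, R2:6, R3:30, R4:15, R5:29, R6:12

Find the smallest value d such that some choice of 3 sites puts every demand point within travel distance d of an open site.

Open {A, B, E}.
  Farthest demand point is R5 at travel distance 15 (to A); all others are ≤ 15.
With {A, C, E} the worst case is 15.
With {A, D, E} the worst case is 15.
No size-3 selection achieves below 15.

15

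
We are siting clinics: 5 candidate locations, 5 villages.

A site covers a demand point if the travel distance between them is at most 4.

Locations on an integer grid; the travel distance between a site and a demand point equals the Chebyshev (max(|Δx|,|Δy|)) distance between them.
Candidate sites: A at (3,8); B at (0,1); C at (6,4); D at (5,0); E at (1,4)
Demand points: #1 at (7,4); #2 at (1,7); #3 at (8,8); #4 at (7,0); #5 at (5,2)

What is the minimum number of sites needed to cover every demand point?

2

Coverage sets (demand points within 4 of each site):
  A: {#1, #2}
  B: {}
  C: {#1, #3, #4, #5}
  D: {#1, #4, #5}
  E: {#2, #5}
No single site covers all 5 demand points.
But {A, C} covers everything, so the minimum is 2.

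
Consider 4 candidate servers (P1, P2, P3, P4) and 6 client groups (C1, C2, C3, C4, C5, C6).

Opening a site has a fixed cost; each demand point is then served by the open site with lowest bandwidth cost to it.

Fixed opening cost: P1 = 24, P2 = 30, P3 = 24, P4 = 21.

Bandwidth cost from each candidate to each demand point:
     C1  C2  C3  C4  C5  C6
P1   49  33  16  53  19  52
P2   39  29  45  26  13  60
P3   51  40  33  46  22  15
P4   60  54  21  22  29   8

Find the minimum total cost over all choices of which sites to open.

183

Open {P2, P4}: assign each demand point to its cheapest open site.
  C1→P2 39, C2→P2 29, C3→P4 21, C4→P4 22, C5→P2 13, C6→P4 8
  bandwidth cost 132, fixed 51 → total 183.
Compare {P1, P4}: bandwidth cost 147 + fixed 45 = 192.
Compare {P1, P2, P4}: bandwidth cost 127 + fixed 75 = 202.
Compare {P2, P3, P4}: bandwidth cost 132 + fixed 75 = 207.
All other subsets cost ≥ 192. Minimum total cost: 183.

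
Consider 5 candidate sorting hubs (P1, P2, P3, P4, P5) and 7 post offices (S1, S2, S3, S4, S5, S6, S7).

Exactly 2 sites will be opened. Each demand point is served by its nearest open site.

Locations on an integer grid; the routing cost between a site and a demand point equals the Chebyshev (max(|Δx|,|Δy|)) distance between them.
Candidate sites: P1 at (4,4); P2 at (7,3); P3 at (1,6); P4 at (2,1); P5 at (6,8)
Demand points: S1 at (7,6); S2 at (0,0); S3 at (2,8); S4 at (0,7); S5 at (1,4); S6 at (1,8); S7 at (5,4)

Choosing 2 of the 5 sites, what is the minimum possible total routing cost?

15

Open {P1, P3}.
  S1→P1 3, S2→P1 4, S3→P3 2, S4→P3 1, S5→P3 2, S6→P3 2, S7→P1 1  ⇒ total 15.
Compare {P3, P4}: total 17.
Compare {P2, P3}: total 18.
No size-2 selection does better; minimum is 15.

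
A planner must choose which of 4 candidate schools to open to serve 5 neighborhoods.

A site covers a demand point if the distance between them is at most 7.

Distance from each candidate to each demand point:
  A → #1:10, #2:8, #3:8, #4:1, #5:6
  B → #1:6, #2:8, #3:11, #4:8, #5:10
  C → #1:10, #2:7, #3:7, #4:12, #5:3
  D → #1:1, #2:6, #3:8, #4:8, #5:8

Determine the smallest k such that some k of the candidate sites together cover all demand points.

Coverage sets (demand points within 7 of each site):
  A: {#4, #5}
  B: {#1}
  C: {#2, #3, #5}
  D: {#1, #2}
No 2 sites suffice: every size-2 union leaves at least one demand point uncovered.
But {A, B, C} covers everything, so the minimum is 3.

3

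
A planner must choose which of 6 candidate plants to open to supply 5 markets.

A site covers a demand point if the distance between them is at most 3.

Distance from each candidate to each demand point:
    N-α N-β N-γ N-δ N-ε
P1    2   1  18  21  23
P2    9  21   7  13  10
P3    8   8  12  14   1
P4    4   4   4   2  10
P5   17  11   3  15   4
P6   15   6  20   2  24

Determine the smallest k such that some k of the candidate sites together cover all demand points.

Coverage sets (demand points within 3 of each site):
  P1: {N-α, N-β}
  P2: {}
  P3: {N-ε}
  P4: {N-δ}
  P5: {N-γ}
  P6: {N-δ}
No 3 sites suffice: every size-3 union leaves at least one demand point uncovered.
But {P1, P3, P4, P5} covers everything, so the minimum is 4.

4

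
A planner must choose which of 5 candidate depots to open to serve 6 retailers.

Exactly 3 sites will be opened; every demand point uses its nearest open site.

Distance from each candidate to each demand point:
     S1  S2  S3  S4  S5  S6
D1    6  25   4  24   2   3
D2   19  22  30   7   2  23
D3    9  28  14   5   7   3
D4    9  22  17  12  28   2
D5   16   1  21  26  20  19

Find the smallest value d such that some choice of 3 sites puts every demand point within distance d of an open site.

6

Open {D1, D3, D5}.
  Farthest demand point is S1 at distance 6 (to D1); all others are ≤ 6.
With {D1, D2, D5} the worst case is 7.
With {D1, D4, D5} the worst case is 12.
No size-3 selection achieves below 6.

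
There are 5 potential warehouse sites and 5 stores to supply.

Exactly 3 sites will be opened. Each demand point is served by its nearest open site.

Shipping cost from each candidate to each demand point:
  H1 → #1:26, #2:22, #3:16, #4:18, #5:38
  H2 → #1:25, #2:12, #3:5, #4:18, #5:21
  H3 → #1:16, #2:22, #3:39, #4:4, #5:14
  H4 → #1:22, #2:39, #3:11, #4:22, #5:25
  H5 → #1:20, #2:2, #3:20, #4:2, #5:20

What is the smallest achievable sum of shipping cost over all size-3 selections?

Open {H2, H3, H5}.
  #1→H3 16, #2→H5 2, #3→H2 5, #4→H5 2, #5→H3 14  ⇒ total 39.
Compare {H3, H4, H5}: total 45.
Compare {H1, H2, H5}: total 49.
No size-3 selection does better; minimum is 39.

39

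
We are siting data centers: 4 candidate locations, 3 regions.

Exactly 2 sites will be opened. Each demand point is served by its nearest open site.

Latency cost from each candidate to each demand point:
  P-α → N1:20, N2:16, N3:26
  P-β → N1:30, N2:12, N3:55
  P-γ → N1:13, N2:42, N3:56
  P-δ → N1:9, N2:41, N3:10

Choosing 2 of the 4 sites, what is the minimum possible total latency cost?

31

Open {P-β, P-δ}.
  N1→P-δ 9, N2→P-β 12, N3→P-δ 10  ⇒ total 31.
Compare {P-α, P-δ}: total 35.
Compare {P-α, P-γ}: total 55.
No size-2 selection does better; minimum is 31.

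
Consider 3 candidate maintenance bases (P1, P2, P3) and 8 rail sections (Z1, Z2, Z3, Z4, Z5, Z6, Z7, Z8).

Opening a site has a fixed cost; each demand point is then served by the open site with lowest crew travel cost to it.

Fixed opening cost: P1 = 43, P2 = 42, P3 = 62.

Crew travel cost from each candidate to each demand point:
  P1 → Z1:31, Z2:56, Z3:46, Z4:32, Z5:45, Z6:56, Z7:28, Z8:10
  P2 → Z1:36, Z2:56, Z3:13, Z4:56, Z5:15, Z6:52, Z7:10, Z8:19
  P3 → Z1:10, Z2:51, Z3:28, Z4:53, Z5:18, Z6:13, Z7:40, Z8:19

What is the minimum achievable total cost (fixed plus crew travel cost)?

288

Open {P2, P3}: assign each demand point to its cheapest open site.
  Z1→P3 10, Z2→P3 51, Z3→P2 13, Z4→P3 53, Z5→P2 15, Z6→P3 13, Z7→P2 10, Z8→P2 19
  crew travel cost 184, fixed 104 → total 288.
Compare {P3}: crew travel cost 232 + fixed 62 = 294.
Compare {P1, P3}: crew travel cost 190 + fixed 105 = 295.
Compare {P2}: crew travel cost 257 + fixed 42 = 299.
All other subsets cost ≥ 294. Minimum total cost: 288.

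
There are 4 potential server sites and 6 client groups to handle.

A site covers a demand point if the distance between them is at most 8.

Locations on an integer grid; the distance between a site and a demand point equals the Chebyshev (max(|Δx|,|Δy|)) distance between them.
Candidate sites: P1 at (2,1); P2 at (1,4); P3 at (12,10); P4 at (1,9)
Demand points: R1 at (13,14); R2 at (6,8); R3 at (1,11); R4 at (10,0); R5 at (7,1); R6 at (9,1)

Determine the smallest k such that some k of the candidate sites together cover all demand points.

3

Coverage sets (demand points within 8 of each site):
  P1: {R2, R4, R5, R6}
  P2: {R2, R3, R5, R6}
  P3: {R1, R2}
  P4: {R2, R3, R5, R6}
No 2 sites suffice: every size-2 union leaves at least one demand point uncovered.
But {P1, P2, P3} covers everything, so the minimum is 3.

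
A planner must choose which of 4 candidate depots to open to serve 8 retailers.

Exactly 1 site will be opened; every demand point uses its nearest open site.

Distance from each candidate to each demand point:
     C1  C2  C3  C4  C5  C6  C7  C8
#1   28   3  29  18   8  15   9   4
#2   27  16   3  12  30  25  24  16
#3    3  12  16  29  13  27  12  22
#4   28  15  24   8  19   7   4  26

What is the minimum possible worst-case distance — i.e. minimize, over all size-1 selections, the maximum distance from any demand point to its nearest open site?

28

Open {#4}.
  Farthest demand point is C1 at distance 28 (to #4); all others are ≤ 28.
With {#1} the worst case is 29.
With {#3} the worst case is 29.
No size-1 selection achieves below 28.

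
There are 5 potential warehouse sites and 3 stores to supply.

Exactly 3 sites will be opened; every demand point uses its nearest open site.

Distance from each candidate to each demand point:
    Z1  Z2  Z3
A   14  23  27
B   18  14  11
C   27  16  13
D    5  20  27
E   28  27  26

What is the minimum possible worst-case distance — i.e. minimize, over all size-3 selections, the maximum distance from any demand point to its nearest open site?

Open {A, B, C}.
  Farthest demand point is Z1 at distance 14 (to A); all others are ≤ 14.
With {A, B, D} the worst case is 14.
With {A, B, E} the worst case is 14.
No size-3 selection achieves below 14.

14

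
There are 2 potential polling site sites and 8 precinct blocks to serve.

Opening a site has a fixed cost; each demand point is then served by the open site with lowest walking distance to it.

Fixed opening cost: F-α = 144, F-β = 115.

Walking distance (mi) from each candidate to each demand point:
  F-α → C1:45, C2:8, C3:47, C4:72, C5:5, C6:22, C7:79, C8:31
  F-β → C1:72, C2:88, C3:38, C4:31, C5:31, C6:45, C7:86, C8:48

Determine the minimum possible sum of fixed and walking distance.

Open {F-α}: assign each demand point to its cheapest open site.
  C1→F-α 45, C2→F-α 8, C3→F-α 47, C4→F-α 72, C5→F-α 5, C6→F-α 22, C7→F-α 79, C8→F-α 31
  walking distance 309, fixed 144 → total 453.
Compare {F-α, F-β}: walking distance 259 + fixed 259 = 518.
Compare {F-β}: walking distance 439 + fixed 115 = 554.

453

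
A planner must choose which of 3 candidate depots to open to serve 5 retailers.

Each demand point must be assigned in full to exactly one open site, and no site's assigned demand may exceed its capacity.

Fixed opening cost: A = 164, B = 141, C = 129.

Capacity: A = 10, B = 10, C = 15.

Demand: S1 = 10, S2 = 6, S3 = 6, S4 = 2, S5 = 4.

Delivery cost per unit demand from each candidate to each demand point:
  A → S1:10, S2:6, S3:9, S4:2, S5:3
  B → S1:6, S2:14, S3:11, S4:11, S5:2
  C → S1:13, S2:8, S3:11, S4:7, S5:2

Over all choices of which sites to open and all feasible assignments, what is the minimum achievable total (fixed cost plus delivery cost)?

608

Open {A, B, C}; cheapest assignment that respects the capacities:
  A (cap 10, load 8): S2, S4 — cost 6×6 + 2×2 = 40
  B (cap 10, load 10): S1 — cost 10×6 = 60
  C (cap 15, load 10): S3, S5 — cost 6×11 + 4×2 = 74
  Shipping 174, fixed 434 → total 608.
  Any other capacity-feasible assignment to {A, B, C} ships for at least 174.
Total demand is 28 and no other set of sites has combined capacity ≥ 28, so {A, B, C} is the only feasible choice of open sites. Minimum: 608.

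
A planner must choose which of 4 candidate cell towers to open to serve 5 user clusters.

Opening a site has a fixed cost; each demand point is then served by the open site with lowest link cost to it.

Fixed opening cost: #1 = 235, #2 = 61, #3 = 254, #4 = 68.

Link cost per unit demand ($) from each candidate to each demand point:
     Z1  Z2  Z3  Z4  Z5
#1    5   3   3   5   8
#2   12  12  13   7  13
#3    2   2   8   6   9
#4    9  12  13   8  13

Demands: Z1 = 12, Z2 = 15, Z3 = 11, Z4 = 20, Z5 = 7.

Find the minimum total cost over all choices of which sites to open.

Open {#1}: assign each demand point to its cheapest open site.
  Z1→#1 12×5=60, Z2→#1 15×3=45, Z3→#1 11×3=33, Z4→#1 20×5=100, Z5→#1 7×8=56
  link cost 294, fixed 235 → total 529.
Compare {#3}: link cost 325 + fixed 254 = 579.
Compare {#1, #2}: link cost 294 + fixed 296 = 590.
Compare {#1, #4}: link cost 294 + fixed 303 = 597.
All other subsets cost ≥ 579. Minimum total cost: 529.

529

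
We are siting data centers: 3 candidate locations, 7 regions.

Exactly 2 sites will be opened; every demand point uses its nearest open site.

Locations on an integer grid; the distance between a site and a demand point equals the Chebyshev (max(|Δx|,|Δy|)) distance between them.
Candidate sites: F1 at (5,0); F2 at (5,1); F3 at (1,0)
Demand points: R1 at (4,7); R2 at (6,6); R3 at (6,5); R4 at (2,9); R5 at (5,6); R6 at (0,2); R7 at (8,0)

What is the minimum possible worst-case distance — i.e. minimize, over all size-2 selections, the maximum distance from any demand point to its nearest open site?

8

Open {F1, F2}.
  Farthest demand point is R4 at distance 8 (to F2); all others are ≤ 8.
With {F2, F3} the worst case is 8.
With {F1, F3} the worst case is 9.
No size-2 selection achieves below 8.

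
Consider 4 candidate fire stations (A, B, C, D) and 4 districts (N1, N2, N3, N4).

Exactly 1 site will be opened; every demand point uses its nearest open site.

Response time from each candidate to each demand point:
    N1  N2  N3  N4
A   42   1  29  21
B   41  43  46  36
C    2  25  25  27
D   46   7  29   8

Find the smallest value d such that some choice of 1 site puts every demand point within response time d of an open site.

Open {C}.
  Farthest demand point is N4 at response time 27 (to C); all others are ≤ 27.
With {A} the worst case is 42.
With {B} the worst case is 46.
No size-1 selection achieves below 27.

27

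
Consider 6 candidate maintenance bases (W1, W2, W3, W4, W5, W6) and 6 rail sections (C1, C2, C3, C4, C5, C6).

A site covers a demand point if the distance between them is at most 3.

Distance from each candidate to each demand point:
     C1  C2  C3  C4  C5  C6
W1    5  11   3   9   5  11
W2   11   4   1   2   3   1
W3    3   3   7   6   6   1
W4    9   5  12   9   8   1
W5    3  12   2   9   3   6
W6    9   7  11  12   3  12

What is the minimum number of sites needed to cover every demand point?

Coverage sets (demand points within 3 of each site):
  W1: {C3}
  W2: {C3, C4, C5, C6}
  W3: {C1, C2, C6}
  W4: {C6}
  W5: {C1, C3, C5}
  W6: {C5}
No single site covers all 6 demand points.
But {W2, W3} covers everything, so the minimum is 2.

2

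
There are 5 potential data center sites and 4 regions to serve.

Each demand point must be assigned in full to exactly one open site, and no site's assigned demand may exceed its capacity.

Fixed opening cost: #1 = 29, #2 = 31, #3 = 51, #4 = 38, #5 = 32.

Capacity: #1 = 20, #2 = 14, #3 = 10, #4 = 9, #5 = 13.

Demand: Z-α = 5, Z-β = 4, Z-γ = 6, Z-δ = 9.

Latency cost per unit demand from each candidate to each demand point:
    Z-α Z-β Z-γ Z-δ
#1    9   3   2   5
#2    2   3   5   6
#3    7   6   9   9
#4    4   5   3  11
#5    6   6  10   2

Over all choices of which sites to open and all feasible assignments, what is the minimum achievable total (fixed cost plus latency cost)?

Open {#1, #2}; cheapest assignment that respects the capacities:
  #1 (cap 20, load 19): Z-β, Z-γ, Z-δ — cost 4×3 + 6×2 + 9×5 = 69
  #2 (cap 14, load 5): Z-α — cost 5×2 = 10
  Shipping 79, fixed 60 → total 139.
  Any other capacity-feasible assignment to {#1, #2} ships for at least 79.
Compare {#1, #2, #5}: its best feasible assignment gives total 144.
Compare {#2, #5}: its best feasible assignment gives total 145.
Every other set of open sites that can feasibly serve all demand totals ≥ 144 even under its best assignment. Minimum: 139.

139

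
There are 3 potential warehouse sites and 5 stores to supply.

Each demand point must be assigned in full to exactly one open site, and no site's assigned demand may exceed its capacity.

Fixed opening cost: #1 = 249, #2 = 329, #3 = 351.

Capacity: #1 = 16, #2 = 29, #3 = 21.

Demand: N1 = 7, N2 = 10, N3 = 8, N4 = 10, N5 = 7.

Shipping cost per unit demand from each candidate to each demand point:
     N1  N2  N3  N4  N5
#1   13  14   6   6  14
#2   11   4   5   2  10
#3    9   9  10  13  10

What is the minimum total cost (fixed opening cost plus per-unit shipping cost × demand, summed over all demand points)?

Open {#1, #2}; cheapest assignment that respects the capacities:
  #1 (cap 16, load 15): N1, N3 — cost 7×13 + 8×6 = 139
  #2 (cap 29, load 27): N2, N4, N5 — cost 10×4 + 10×2 + 7×10 = 130
  Shipping 269, fixed 578 → total 847.
  Any other capacity-feasible assignment to {#1, #2} ships for at least 269.
Compare {#2, #3}: its best feasible assignment gives total 913.
Compare {#1, #2, #3}: its best feasible assignment gives total 1162.
Every other set of open sites that can feasibly serve all demand totals ≥ 913 even under its best assignment. Minimum: 847.

847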